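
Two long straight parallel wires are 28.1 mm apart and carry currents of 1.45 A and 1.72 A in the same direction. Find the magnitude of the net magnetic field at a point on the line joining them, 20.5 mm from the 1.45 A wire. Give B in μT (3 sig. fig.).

Each long wire gives B = μ₀I/(2πd). Distances are d₁ = 0.0205 m and d₂ = 0.0076 m.
B₁ = 1.41×10⁻⁵ T, B₂ = 4.53×10⁻⁵ T.
Between parallel currents the two contributions point in opposite directions, so they subtract. B = |B₁ − B₂| = |1.41×10⁻⁵ − 4.53×10⁻⁵| = 3.11×10⁻⁵ T.

B ≈ 31.1 μT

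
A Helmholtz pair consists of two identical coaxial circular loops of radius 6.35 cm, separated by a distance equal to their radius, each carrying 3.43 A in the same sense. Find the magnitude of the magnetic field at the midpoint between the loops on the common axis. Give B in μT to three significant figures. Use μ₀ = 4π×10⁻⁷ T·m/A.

Each loop contributes B = μ₀IR²/[2(R²+z²)^(3/2)] on the axis, with z measured from that loop.
Loop 1 (z = 0.03175 m): B₁ = 2.43×10⁻⁵ T. Loop 2 (z = 0.03175 m): B₂ = 2.43×10⁻⁵ T.
The fields add: B = B₁ + B₂ = 4.86×10⁻⁵ T.

B ≈ 48.6 μT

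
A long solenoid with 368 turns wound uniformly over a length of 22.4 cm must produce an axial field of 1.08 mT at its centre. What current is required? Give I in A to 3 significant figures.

Inside a long solenoid B = μ₀nI with n = 1643 m⁻¹, so I = B/(μ₀n).
I = 1.08×10⁻³ / (4π×10⁻⁷ × 1643) = 0.523 A.

I ≈ 0.523 A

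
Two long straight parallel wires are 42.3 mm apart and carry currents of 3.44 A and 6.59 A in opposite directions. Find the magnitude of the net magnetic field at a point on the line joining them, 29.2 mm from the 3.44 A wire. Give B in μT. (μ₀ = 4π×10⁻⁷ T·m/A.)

B ≈ 124 μT

Each long wire gives B = μ₀I/(2πd). Distances are d₁ = 0.0292 m and d₂ = 0.0131 m.
B₁ = 2.36×10⁻⁵ T, B₂ = 1.01×10⁻⁴ T.
Between antiparallel currents both contributions point the same way, so they add. B = B₁ + B₂ = 2.36×10⁻⁵ + 1.01×10⁻⁴ = 1.24×10⁻⁴ T.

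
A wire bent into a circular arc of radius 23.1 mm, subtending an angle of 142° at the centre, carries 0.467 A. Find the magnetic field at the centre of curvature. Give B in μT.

The Biot–Savart field of a circular arc at its centre is B = μ₀Iφ/(4πR), with φ = 2.478 rad.
B = (4π×10⁻⁷ × 0.467 × 2.478) / (4π × 0.0231) = 5.01×10⁻⁶ T.

B ≈ 5.01 μT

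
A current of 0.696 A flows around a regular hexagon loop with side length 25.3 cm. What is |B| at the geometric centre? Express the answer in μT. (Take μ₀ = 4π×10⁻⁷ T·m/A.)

B ≈ 1.91 μT

Each side is a finite straight segment at perpendicular distance d = a/(2 tan(π/6)) = 0.2191 m from the centre, with end-angles ±π/6.
One side contributes B₁ = (μ₀I/4πd)·2 sin(π/6) = 3.18×10⁻⁷ T.
All 6 sides add in the same direction: B = 6 × 3.18×10⁻⁷ = 1.91×10⁻⁶ T.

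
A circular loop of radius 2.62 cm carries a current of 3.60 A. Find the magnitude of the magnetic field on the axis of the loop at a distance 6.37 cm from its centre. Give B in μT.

B ≈ 4.75 μT

On the axis of a circular loop, B = μ₀IR² / [2(R²+z²)^(3/2)].
R² + z² = (0.0262)² + (0.0637)² = 0.004744 m², and (R²+z²)^(3/2) = 3.27×10⁻⁴ m³.
B = (4π×10⁻⁷ × 3.60 × 0.0006864) / (2 × 3.27×10⁻⁴) = 4.75×10⁻⁶ T.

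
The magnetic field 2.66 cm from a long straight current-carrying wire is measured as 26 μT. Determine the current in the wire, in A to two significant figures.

For a long straight wire B = μ₀I/(2πd), so I = 2πdB/μ₀.
I = 2π × 0.0266 × 2.60×10⁻⁵ / (4π×10⁻⁷) = 3.46 A.

I ≈ 3.5 A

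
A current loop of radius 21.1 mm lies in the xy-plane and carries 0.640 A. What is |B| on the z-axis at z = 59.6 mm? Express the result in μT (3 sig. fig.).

B ≈ 0.708 μT

On the axis of a circular loop, B = μ₀IR² / [2(R²+z²)^(3/2)].
R² + z² = (0.0211)² + (0.0596)² = 0.003997 m², and (R²+z²)^(3/2) = 2.53×10⁻⁴ m³.
B = (4π×10⁻⁷ × 0.640 × 0.0004452) / (2 × 2.53×10⁻⁴) = 7.08×10⁻⁷ T.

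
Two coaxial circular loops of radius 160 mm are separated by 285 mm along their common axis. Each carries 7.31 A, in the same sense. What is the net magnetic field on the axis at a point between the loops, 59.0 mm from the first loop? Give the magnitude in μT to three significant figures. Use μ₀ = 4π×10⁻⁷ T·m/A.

B ≈ 29.2 μT

Each loop contributes B = μ₀IR²/[2(R²+z²)^(3/2)] on the axis, with z measured from that loop.
Loop 1 (z = 0.059 m): B₁ = 2.37×10⁻⁵ T. Loop 2 (z = 0.226 m): B₂ = 5.54×10⁻⁶ T.
The fields add: B = B₁ + B₂ = 2.92×10⁻⁵ T.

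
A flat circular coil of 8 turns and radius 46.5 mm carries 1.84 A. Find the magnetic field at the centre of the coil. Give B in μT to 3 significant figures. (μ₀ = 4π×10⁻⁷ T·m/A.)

For an N-turn flat coil, B = Nμ₀I/(2R) with R = 0.0465 m.
B = 8 × 2.49×10⁻⁵ T = 1.99×10⁻⁴ T.

B ≈ 199 μT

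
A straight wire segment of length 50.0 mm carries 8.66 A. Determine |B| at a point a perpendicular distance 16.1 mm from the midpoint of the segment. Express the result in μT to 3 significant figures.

B ≈ 90.4 μT

For a finite straight segment, B = (μ₀I/4πd)(sinθ₁ + sinθ₂), where θ₁, θ₂ are the angles from the perpendicular to each end.
The perpendicular from the point meets the wire at its midpoint, so each end is L/2 = 0.025 m away along the wire.
sinθ₁ = 0.025/√(0.025²+0.0161²) = 0.8407; sinθ₂ = 0.025/√(0.025²+0.0161²) = 0.8407.
B = (4π×10⁻⁷ × 8.66) / (4π × 0.0161) × (0.8407 + 0.8407) = 9.04×10⁻⁵ T.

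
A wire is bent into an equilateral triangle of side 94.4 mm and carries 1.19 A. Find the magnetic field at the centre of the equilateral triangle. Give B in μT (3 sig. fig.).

Each side is a finite straight segment at perpendicular distance d = a/(2 tan(π/3)) = 0.02725 m from the centre, with end-angles ±π/3.
One side contributes B₁ = (μ₀I/4πd)·2 sin(π/3) = 7.56×10⁻⁶ T.
All 3 sides add in the same direction: B = 3 × 7.56×10⁻⁶ = 2.27×10⁻⁵ T.

B ≈ 22.7 μT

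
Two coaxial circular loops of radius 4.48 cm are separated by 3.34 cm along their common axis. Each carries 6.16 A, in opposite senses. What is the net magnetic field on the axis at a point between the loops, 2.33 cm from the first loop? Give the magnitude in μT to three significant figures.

B ≈ 19.9 μT

Each loop contributes B = μ₀IR²/[2(R²+z²)^(3/2)] on the axis, with z measured from that loop.
Loop 1 (z = 0.0233 m): B₁ = 6.03×10⁻⁵ T. Loop 2 (z = 0.0101 m): B₂ = 8.02×10⁻⁵ T.
The fields oppose: B = |B₁ − B₂| = 1.99×10⁻⁵ T.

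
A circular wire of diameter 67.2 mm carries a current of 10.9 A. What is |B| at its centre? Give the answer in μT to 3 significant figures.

At the centre of a circular loop the Biot–Savart law gives B = μ₀I/(2R) (so R = 0.0336 m).
B = (4π×10⁻⁷ × 10.9) / (2 × 0.0336) = 2.04×10⁻⁴ T.

B ≈ 204 μT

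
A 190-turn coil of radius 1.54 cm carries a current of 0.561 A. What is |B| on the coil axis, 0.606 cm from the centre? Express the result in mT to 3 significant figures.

For an N-turn flat coil, B = Nμ₀IR²/[2(R²+z²)^(3/2)] with R = 0.0154 m, z = 0.00606 m.
B = 190 × 1.84×10⁻⁵ T = 3.50×10⁻³ T.

B ≈ 3.50 mT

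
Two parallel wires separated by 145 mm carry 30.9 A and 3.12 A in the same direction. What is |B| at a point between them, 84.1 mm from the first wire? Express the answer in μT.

Each long wire gives B = μ₀I/(2πd). Distances are d₁ = 0.0841 m and d₂ = 0.0609 m.
B₁ = 7.35×10⁻⁵ T, B₂ = 1.02×10⁻⁵ T.
Between parallel currents the two contributions point in opposite directions, so they subtract. B = |B₁ − B₂| = |7.35×10⁻⁵ − 1.02×10⁻⁵| = 6.32×10⁻⁵ T.

B ≈ 63.2 μT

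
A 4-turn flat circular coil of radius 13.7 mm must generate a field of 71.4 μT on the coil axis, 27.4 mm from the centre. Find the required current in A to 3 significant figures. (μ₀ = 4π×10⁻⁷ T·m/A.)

For an N-turn coil, B = Nμ₀IR²/[2(R²+z²)^(3/2)] with R = 0.0137 m, z = 0.0274 m, so I = 2B(R²+z²)^(3/2)/(Nμ₀R²) = 2 × 7.14×10⁻⁵ × 2.87×10⁻⁵ / (4 × 4π×10⁻⁷ × 0.0001877) = 4.35 A.

I ≈ 4.35 A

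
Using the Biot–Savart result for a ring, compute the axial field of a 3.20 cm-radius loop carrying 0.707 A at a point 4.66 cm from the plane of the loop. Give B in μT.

B ≈ 2.52 μT

On the axis of a circular loop, B = μ₀IR² / [2(R²+z²)^(3/2)].
R² + z² = (0.032)² + (0.0466)² = 0.003196 m², and (R²+z²)^(3/2) = 1.81×10⁻⁴ m³.
B = (4π×10⁻⁷ × 0.707 × 0.001024) / (2 × 1.81×10⁻⁴) = 2.52×10⁻⁶ T.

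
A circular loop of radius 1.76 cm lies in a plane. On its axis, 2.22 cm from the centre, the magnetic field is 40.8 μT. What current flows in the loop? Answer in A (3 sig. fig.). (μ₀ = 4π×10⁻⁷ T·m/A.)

I ≈ 4.77 A

On the axis of a loop, B = μ₀IR²/[2(R²+z²)^(3/2)], so I = 2B(R²+z²)^(3/2)/(μ₀R²).
R² + z² = 0.0003098 + 0.0004928 = 0.0008026 m²; raised to 3/2 gives 2.27×10⁻⁵ m³.
I = 2 × 4.08×10⁻⁵ × 2.27×10⁻⁵ / (1.26×10⁻⁶ × 0.0003098) = 4.77 A.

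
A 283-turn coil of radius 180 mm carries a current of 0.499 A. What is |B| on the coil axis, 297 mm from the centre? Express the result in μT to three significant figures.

B ≈ 68.6 μT

For an N-turn flat coil, B = Nμ₀IR²/[2(R²+z²)^(3/2)] with R = 0.18 m, z = 0.297 m.
B = 283 × 2.43×10⁻⁷ T = 6.86×10⁻⁵ T.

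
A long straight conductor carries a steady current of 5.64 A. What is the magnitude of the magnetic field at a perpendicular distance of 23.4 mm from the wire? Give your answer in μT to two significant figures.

For an infinitely long straight wire, B = μ₀I/(2πd).
B = (4π×10⁻⁷ × 5.64) / (2π × 0.0234) = 4.82×10⁻⁵ T.

B ≈ 48 μT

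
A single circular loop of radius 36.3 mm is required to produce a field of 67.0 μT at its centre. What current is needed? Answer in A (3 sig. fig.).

I ≈ 3.87 A

At the centre of a circular loop B = μ₀I/(2R), so I = 2RB/μ₀.
With R = 0.0363 m, I = 2 × 0.0363 × 6.70×10⁻⁵ / (4π×10⁻⁷) = 3.87 A.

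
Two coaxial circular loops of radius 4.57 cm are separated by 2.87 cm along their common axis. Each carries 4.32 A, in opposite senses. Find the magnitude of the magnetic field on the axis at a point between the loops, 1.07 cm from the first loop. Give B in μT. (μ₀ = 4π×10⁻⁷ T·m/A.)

Each loop contributes B = μ₀IR²/[2(R²+z²)^(3/2)] on the axis, with z measured from that loop.
Loop 1 (z = 0.0107 m): B₁ = 5.48×10⁻⁵ T. Loop 2 (z = 0.018 m): B₂ = 4.78×10⁻⁵ T.
The fields oppose: B = |B₁ − B₂| = 6.98×10⁻⁶ T.

B ≈ 6.98 μT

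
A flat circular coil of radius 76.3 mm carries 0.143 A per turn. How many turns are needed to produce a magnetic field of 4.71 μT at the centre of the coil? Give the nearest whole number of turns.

For an N-turn coil, B = Nμ₀I/(2R). A single turn gives B₁ = 1.18×10⁻⁶ T with R = 0.0763 m.
N = B/B₁ = 4.71×10⁻⁶ / 1.18×10⁻⁶ = 4.00.

N = 4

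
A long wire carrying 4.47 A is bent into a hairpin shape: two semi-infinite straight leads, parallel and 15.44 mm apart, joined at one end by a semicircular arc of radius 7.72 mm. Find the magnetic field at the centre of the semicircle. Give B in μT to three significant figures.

B ≈ 298 μT

The semicircular arc contributes B_arc = μ₀I·π/(4πR) = μ₀I/(4R) = 1.82×10⁻⁴ T.
Each semi-infinite lead is at perpendicular distance R = 0.00772 m from the centre, with the perpendicular foot at its near end, so it contributes μ₀I/(4πR); both point the same way, together 1.16×10⁻⁴ T.
Arc and leads all point the same direction: B = 1.82×10⁻⁴ + 1.16×10⁻⁴ = 2.98×10⁻⁴ T.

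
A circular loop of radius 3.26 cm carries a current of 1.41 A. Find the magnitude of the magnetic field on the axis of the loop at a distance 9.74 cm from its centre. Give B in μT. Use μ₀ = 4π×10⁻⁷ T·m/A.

On the axis of a circular loop, B = μ₀IR² / [2(R²+z²)^(3/2)].
R² + z² = (0.0326)² + (0.0974)² = 0.01055 m², and (R²+z²)^(3/2) = 1.08×10⁻³ m³.
B = (4π×10⁻⁷ × 1.41 × 0.001063) / (2 × 1.08×10⁻³) = 8.69×10⁻⁷ T.

B ≈ 0.869 μT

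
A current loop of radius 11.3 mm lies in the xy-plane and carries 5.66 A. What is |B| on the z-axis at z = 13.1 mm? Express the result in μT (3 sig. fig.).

B ≈ 87.7 μT

On the axis of a circular loop, B = μ₀IR² / [2(R²+z²)^(3/2)].
R² + z² = (0.0113)² + (0.0131)² = 0.0002993 m², and (R²+z²)^(3/2) = 5.18×10⁻⁶ m³.
B = (4π×10⁻⁷ × 5.66 × 0.0001277) / (2 × 5.18×10⁻⁶) = 8.77×10⁻⁵ T.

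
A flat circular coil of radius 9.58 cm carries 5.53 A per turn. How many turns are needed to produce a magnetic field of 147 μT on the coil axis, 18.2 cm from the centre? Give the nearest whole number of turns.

N = 40

For an N-turn coil, B = Nμ₀IR²/[2(R²+z²)^(3/2)]. A single turn gives B₁ = 3.67×10⁻⁶ T with R = 0.0958 m, z = 0.182 m.
N = B/B₁ = 1.47×10⁻⁴ / 3.67×10⁻⁶ = 40.11.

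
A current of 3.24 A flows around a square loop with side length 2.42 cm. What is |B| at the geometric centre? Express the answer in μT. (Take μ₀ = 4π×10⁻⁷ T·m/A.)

Each side is a finite straight segment at perpendicular distance d = a/(2 tan(π/4)) = 0.0121 m from the centre, with end-angles ±π/4.
One side contributes B₁ = (μ₀I/4πd)·2 sin(π/4) = 3.79×10⁻⁵ T.
All 4 sides add in the same direction: B = 4 × 3.79×10⁻⁵ = 1.51×10⁻⁴ T.

B ≈ 151 μT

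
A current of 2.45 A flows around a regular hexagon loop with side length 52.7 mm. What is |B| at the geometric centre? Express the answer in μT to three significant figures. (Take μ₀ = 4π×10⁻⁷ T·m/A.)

Each side is a finite straight segment at perpendicular distance d = a/(2 tan(π/6)) = 0.04564 m from the centre, with end-angles ±π/6.
One side contributes B₁ = (μ₀I/4πd)·2 sin(π/6) = 5.37×10⁻⁶ T.
All 6 sides add in the same direction: B = 6 × 5.37×10⁻⁶ = 3.22×10⁻⁵ T.

B ≈ 32.2 μT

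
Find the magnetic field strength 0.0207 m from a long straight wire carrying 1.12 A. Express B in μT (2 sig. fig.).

For an infinitely long straight wire, B = μ₀I/(2πd).
B = (4π×10⁻⁷ × 1.12) / (2π × 0.0207) = 1.08×10⁻⁵ T.

B ≈ 11 μT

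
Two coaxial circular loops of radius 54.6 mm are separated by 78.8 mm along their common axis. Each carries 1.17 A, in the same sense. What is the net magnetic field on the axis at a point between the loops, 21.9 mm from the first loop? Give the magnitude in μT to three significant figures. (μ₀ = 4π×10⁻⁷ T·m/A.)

Each loop contributes B = μ₀IR²/[2(R²+z²)^(3/2)] on the axis, with z measured from that loop.
Loop 1 (z = 0.0219 m): B₁ = 1.08×10⁻⁵ T. Loop 2 (z = 0.0569 m): B₂ = 4.47×10⁻⁶ T.
The fields add: B = B₁ + B₂ = 1.52×10⁻⁵ T.

B ≈ 15.2 μT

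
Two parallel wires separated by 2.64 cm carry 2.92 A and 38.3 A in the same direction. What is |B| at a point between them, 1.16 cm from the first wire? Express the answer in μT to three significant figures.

B ≈ 467 μT

Each long wire gives B = μ₀I/(2πd). Distances are d₁ = 0.0116 m and d₂ = 0.0148 m.
B₁ = 5.03×10⁻⁵ T, B₂ = 5.18×10⁻⁴ T.
Between parallel currents the two contributions point in opposite directions, so they subtract. B = |B₁ − B₂| = |5.03×10⁻⁵ − 5.18×10⁻⁴| = 4.67×10⁻⁴ T.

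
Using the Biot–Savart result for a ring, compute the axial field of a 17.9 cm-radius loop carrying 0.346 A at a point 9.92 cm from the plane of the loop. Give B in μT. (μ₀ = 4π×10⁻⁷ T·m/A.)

B ≈ 0.813 μT

On the axis of a circular loop, B = μ₀IR² / [2(R²+z²)^(3/2)].
R² + z² = (0.179)² + (0.0992)² = 0.04188 m², and (R²+z²)^(3/2) = 8.57×10⁻³ m³.
B = (4π×10⁻⁷ × 0.346 × 0.03204) / (2 × 8.57×10⁻³) = 8.13×10⁻⁷ T.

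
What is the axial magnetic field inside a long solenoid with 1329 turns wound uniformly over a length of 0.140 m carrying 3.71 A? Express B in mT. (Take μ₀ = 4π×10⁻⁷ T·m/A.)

Inside a long solenoid, B = μ₀nI with n = 9493 turns/m.
B = 4π×10⁻⁷ × 9493 × 3.71 = 4.43×10⁻² T.

B ≈ 44.3 mT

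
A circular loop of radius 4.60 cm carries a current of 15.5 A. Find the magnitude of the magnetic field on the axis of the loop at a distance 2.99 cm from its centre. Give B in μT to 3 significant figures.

On the axis of a circular loop, B = μ₀IR² / [2(R²+z²)^(3/2)].
R² + z² = (0.046)² + (0.0299)² = 0.00301 m², and (R²+z²)^(3/2) = 1.65×10⁻⁴ m³.
B = (4π×10⁻⁷ × 15.5 × 0.002116) / (2 × 1.65×10⁻⁴) = 1.25×10⁻⁴ T.

B ≈ 125 μT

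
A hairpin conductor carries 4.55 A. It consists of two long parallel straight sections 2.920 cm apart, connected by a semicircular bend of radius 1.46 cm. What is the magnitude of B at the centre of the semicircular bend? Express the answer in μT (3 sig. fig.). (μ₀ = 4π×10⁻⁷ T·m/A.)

B ≈ 160 μT

The semicircular arc contributes B_arc = μ₀I·π/(4πR) = μ₀I/(4R) = 9.79×10⁻⁵ T.
Each semi-infinite lead is at perpendicular distance R = 0.0146 m from the centre, with the perpendicular foot at its near end, so it contributes μ₀I/(4πR); both point the same way, together 6.23×10⁻⁵ T.
Arc and leads all point the same direction: B = 9.79×10⁻⁵ + 6.23×10⁻⁵ = 1.60×10⁻⁴ T.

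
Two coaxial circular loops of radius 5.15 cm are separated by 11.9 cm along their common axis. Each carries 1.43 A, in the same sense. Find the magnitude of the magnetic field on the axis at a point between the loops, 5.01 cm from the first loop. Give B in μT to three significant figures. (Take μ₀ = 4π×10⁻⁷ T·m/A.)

B ≈ 10.2 μT

Each loop contributes B = μ₀IR²/[2(R²+z²)^(3/2)] on the axis, with z measured from that loop.
Loop 1 (z = 0.0501 m): B₁ = 6.42×10⁻⁶ T. Loop 2 (z = 0.0689 m): B₂ = 3.74×10⁻⁶ T.
The fields add: B = B₁ + B₂ = 1.02×10⁻⁵ T.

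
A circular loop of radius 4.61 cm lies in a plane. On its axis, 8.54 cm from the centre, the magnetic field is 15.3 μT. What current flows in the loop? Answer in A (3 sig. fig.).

On the axis of a loop, B = μ₀IR²/[2(R²+z²)^(3/2)], so I = 2B(R²+z²)^(3/2)/(μ₀R²).
R² + z² = 0.002125 + 0.007293 = 0.009418 m²; raised to 3/2 gives 9.14×10⁻⁴ m³.
I = 2 × 1.53×10⁻⁵ × 9.14×10⁻⁴ / (1.26×10⁻⁶ × 0.002125) = 10.5 A.

I ≈ 10.5 A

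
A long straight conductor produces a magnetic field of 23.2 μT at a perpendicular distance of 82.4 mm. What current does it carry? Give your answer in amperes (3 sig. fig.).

I ≈ 9.56 A

For a long straight wire B = μ₀I/(2πd), so I = 2πdB/μ₀.
I = 2π × 0.0824 × 2.32×10⁻⁵ / (4π×10⁻⁷) = 9.56 A.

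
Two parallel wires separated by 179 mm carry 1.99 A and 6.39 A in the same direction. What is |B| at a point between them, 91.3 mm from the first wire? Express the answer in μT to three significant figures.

B ≈ 10.2 μT

Each long wire gives B = μ₀I/(2πd). Distances are d₁ = 0.0913 m and d₂ = 0.0877 m.
B₁ = 4.36×10⁻⁶ T, B₂ = 1.46×10⁻⁵ T.
Between parallel currents the two contributions point in opposite directions, so they subtract. B = |B₁ − B₂| = |4.36×10⁻⁶ − 1.46×10⁻⁵| = 1.02×10⁻⁵ T.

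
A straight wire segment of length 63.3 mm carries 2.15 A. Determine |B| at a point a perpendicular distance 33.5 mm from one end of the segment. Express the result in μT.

For a finite straight segment, B = (μ₀I/4πd)(sinθ₁ + sinθ₂), where θ₁, θ₂ are the angles from the perpendicular to each end.
The perpendicular foot is at one end, so the two end-offsets along the wire are 0 and L = 0.0633 m.
sinθ₁ = 0/√(0²+0.0335²) = 0.0000; sinθ₂ = 0.0633/√(0.0633²+0.0335²) = 0.8839.
B = (4π×10⁻⁷ × 2.15) / (4π × 0.0335) × (0.0000 + 0.8839) = 5.67×10⁻⁶ T.

B ≈ 5.67 μT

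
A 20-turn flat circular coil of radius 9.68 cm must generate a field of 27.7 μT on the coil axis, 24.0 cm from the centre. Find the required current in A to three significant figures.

I ≈ 4.08 A

For an N-turn coil, B = Nμ₀IR²/[2(R²+z²)^(3/2)] with R = 0.0968 m, z = 0.24 m, so I = 2B(R²+z²)^(3/2)/(Nμ₀R²) = 2 × 2.77×10⁻⁵ × 1.73×10⁻² / (20 × 4π×10⁻⁷ × 0.00937) = 4.08 A.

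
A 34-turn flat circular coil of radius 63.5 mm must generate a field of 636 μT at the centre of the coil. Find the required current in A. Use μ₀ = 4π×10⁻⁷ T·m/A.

I ≈ 1.89 A

For an N-turn coil, B = Nμ₀I/(2R) with R = 0.0635 m, so I = 2RB/(Nμ₀) = 2 × 0.0635 × 6.36×10⁻⁴ / (34 × 4π×10⁻⁷) = 1.89 A.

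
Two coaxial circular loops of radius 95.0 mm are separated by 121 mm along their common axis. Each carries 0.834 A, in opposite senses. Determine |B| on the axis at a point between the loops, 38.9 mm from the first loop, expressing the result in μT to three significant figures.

Each loop contributes B = μ₀IR²/[2(R²+z²)^(3/2)] on the axis, with z measured from that loop.
Loop 1 (z = 0.0389 m): B₁ = 4.37×10⁻⁶ T. Loop 2 (z = 0.0821 m): B₂ = 2.39×10⁻⁶ T.
The fields oppose: B = |B₁ − B₂| = 1.98×10⁻⁶ T.

B ≈ 1.98 μT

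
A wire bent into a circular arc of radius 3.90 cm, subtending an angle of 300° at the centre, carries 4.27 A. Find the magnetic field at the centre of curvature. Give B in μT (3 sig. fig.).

The Biot–Savart field of a circular arc at its centre is B = μ₀Iφ/(4πR), with φ = 5.236 rad.
B = (4π×10⁻⁷ × 4.27 × 5.236) / (4π × 0.039) = 5.73×10⁻⁵ T.

B ≈ 57.3 μT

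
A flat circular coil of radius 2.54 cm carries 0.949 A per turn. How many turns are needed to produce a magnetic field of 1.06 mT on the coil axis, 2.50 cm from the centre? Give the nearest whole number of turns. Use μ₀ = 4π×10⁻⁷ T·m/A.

For an N-turn coil, B = Nμ₀IR²/[2(R²+z²)^(3/2)]. A single turn gives B₁ = 8.50×10⁻⁶ T with R = 0.0254 m, z = 0.025 m.
N = B/B₁ = 1.06×10⁻³ / 8.50×10⁻⁶ = 124.73.

N = 125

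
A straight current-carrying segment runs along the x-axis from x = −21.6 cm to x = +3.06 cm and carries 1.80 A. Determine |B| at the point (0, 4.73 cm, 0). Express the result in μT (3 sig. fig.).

B ≈ 5.78 μT

For a finite straight segment, B = (μ₀I/4πd)(sinθ₁ + sinθ₂), where θ₁, θ₂ are the angles from the perpendicular to each end.
The perpendicular distance is d = 0.0473 m; the end-offsets along the wire are a = 0.216 m and b = 0.0306 m.
sinθ₁ = 0.216/√(0.216²+0.0473²) = 0.9769; sinθ₂ = 0.0306/√(0.0306²+0.0473²) = 0.5432.
B = (4π×10⁻⁷ × 1.80) / (4π × 0.0473) × (0.9769 + 0.5432) = 5.78×10⁻⁶ T.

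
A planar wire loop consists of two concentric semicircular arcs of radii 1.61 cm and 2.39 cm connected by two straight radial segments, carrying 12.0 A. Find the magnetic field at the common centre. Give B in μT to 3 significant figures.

The radial connectors point toward the centre, so dl × r̂ = 0 and they contribute nothing.
Each semicircle gives μ₀I/(4R): inner arc 2.34×10⁻⁴ T, outer arc 1.58×10⁻⁴ T.
The two arcs carry current in opposite angular senses, so their fields oppose: B = |2.34×10⁻⁴ − 1.58×10⁻⁴| = 7.64×10⁻⁵ T.

B ≈ 76.4 μT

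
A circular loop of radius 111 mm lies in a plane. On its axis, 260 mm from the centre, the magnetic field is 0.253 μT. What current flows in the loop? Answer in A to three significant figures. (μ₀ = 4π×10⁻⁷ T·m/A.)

I ≈ 0.738 A

On the axis of a loop, B = μ₀IR²/[2(R²+z²)^(3/2)], so I = 2B(R²+z²)^(3/2)/(μ₀R²).
R² + z² = 0.01232 + 0.0676 = 0.07992 m²; raised to 3/2 gives 2.26×10⁻² m³.
I = 2 × 2.53×10⁻⁷ × 2.26×10⁻² / (1.26×10⁻⁶ × 0.01232) = 0.738 A.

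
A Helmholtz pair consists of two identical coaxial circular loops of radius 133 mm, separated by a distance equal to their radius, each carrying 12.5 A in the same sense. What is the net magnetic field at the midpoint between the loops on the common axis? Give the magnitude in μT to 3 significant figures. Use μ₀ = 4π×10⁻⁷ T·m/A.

B ≈ 84.5 μT

Each loop contributes B = μ₀IR²/[2(R²+z²)^(3/2)] on the axis, with z measured from that loop.
Loop 1 (z = 0.0665 m): B₁ = 4.23×10⁻⁵ T. Loop 2 (z = 0.0665 m): B₂ = 4.23×10⁻⁵ T.
The fields add: B = B₁ + B₂ = 8.45×10⁻⁵ T.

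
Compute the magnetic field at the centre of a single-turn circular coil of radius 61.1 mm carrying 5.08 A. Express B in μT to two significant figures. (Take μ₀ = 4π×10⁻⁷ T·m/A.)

B ≈ 52 μT

At the centre of a circular loop the Biot–Savart law gives B = μ₀I/(2R).
B = (4π×10⁻⁷ × 5.08) / (2 × 0.0611) = 5.22×10⁻⁵ T.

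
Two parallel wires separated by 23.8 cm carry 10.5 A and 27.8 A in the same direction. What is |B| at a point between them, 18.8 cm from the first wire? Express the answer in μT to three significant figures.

B ≈ 100 μT

Each long wire gives B = μ₀I/(2πd). Distances are d₁ = 0.188 m and d₂ = 0.05 m.
B₁ = 1.12×10⁻⁵ T, B₂ = 1.11×10⁻⁴ T.
Between parallel currents the two contributions point in opposite directions, so they subtract. B = |B₁ − B₂| = |1.12×10⁻⁵ − 1.11×10⁻⁴| = 1.00×10⁻⁴ T.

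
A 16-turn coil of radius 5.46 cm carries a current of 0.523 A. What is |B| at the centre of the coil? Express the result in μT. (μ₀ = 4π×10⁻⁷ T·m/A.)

For an N-turn flat coil, B = Nμ₀I/(2R) with R = 0.0546 m.
B = 16 × 6.02×10⁻⁶ T = 9.63×10⁻⁵ T.

B ≈ 96.3 μT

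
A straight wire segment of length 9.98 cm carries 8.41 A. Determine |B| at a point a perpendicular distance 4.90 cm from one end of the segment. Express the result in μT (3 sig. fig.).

For a finite straight segment, B = (μ₀I/4πd)(sinθ₁ + sinθ₂), where θ₁, θ₂ are the angles from the perpendicular to each end.
The perpendicular foot is at one end, so the two end-offsets along the wire are 0 and L = 0.0998 m.
sinθ₁ = 0/√(0²+0.049²) = 0.0000; sinθ₂ = 0.0998/√(0.0998²+0.049²) = 0.8976.
B = (4π×10⁻⁷ × 8.41) / (4π × 0.049) × (0.0000 + 0.8976) = 1.54×10⁻⁵ T.

B ≈ 15.4 μT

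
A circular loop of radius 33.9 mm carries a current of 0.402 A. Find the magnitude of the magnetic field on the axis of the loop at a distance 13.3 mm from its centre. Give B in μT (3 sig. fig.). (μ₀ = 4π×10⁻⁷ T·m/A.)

On the axis of a circular loop, B = μ₀IR² / [2(R²+z²)^(3/2)].
R² + z² = (0.0339)² + (0.0133)² = 0.001326 m², and (R²+z²)^(3/2) = 4.83×10⁻⁵ m³.
B = (4π×10⁻⁷ × 0.402 × 0.001149) / (2 × 4.83×10⁻⁵) = 6.01×10⁻⁶ T.

B ≈ 6.01 μT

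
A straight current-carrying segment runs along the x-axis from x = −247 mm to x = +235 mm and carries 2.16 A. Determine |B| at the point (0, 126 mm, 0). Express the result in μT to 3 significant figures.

For a finite straight segment, B = (μ₀I/4πd)(sinθ₁ + sinθ₂), where θ₁, θ₂ are the angles from the perpendicular to each end.
The perpendicular distance is d = 0.126 m; the end-offsets along the wire are a = 0.247 m and b = 0.235 m.
sinθ₁ = 0.247/√(0.247²+0.126²) = 0.8908; sinθ₂ = 0.235/√(0.235²+0.126²) = 0.8813.
B = (4π×10⁻⁷ × 2.16) / (4π × 0.126) × (0.8908 + 0.8813) = 3.04×10⁻⁶ T.

B ≈ 3.04 μT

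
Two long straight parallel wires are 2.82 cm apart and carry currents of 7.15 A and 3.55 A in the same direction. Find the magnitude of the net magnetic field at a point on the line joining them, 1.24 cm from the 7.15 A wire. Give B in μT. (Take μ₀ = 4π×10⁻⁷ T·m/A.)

B ≈ 70.4 μT

Each long wire gives B = μ₀I/(2πd). Distances are d₁ = 0.0124 m and d₂ = 0.0158 m.
B₁ = 1.15×10⁻⁴ T, B₂ = 4.49×10⁻⁵ T.
Between parallel currents the two contributions point in opposite directions, so they subtract. B = |B₁ − B₂| = |1.15×10⁻⁴ − 4.49×10⁻⁵| = 7.04×10⁻⁵ T.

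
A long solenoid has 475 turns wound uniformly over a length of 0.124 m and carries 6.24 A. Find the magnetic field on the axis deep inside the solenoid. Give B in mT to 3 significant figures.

Inside a long solenoid, B = μ₀nI with n = 3831 turns/m.
B = 4π×10⁻⁷ × 3831 × 6.24 = 3.00×10⁻² T.

B ≈ 30.0 mT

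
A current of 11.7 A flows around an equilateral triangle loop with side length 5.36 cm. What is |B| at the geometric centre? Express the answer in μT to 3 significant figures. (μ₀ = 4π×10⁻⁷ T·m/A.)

Each side is a finite straight segment at perpendicular distance d = a/(2 tan(π/3)) = 0.01547 m from the centre, with end-angles ±π/3.
One side contributes B₁ = (μ₀I/4πd)·2 sin(π/3) = 1.31×10⁻⁴ T.
All 3 sides add in the same direction: B = 3 × 1.31×10⁻⁴ = 3.93×10⁻⁴ T.

B ≈ 393 μT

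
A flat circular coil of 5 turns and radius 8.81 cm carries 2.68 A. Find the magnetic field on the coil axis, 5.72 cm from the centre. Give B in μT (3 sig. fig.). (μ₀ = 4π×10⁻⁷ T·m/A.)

B ≈ 56.4 μT

For an N-turn flat coil, B = Nμ₀IR²/[2(R²+z²)^(3/2)] with R = 0.0881 m, z = 0.0572 m.
B = 5 × 1.13×10⁻⁵ T = 5.64×10⁻⁵ T.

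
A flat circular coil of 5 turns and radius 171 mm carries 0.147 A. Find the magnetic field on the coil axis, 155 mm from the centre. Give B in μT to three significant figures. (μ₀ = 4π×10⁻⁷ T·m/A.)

B ≈ 1.10 μT

For an N-turn flat coil, B = Nμ₀IR²/[2(R²+z²)^(3/2)] with R = 0.171 m, z = 0.155 m.
B = 5 × 2.20×10⁻⁷ T = 1.10×10⁻⁶ T.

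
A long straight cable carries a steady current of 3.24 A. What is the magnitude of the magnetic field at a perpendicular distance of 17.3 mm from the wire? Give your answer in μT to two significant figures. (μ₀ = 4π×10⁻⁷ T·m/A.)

For an infinitely long straight wire, B = μ₀I/(2πd).
B = (4π×10⁻⁷ × 3.24) / (2π × 0.0173) = 3.75×10⁻⁵ T.

B ≈ 37 μT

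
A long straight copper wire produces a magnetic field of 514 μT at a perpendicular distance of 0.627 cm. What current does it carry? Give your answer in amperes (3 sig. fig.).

For a long straight wire B = μ₀I/(2πd), so I = 2πdB/μ₀.
I = 2π × 0.00627 × 5.14×10⁻⁴ / (4π×10⁻⁷) = 16.1 A.

I ≈ 16.1 A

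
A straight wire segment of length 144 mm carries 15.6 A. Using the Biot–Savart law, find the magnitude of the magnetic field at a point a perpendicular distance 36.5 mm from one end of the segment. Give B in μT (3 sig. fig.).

B ≈ 41.4 μT

For a finite straight segment, B = (μ₀I/4πd)(sinθ₁ + sinθ₂), where θ₁, θ₂ are the angles from the perpendicular to each end.
The perpendicular foot is at one end, so the two end-offsets along the wire are 0 and L = 0.144 m.
sinθ₁ = 0/√(0²+0.0365²) = 0.0000; sinθ₂ = 0.144/√(0.144²+0.0365²) = 0.9693.
B = (4π×10⁻⁷ × 15.6) / (4π × 0.0365) × (0.0000 + 0.9693) = 4.14×10⁻⁵ T.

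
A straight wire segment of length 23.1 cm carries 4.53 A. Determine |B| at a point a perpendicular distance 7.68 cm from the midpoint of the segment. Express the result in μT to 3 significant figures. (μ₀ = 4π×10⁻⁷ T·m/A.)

For a finite straight segment, B = (μ₀I/4πd)(sinθ₁ + sinθ₂), where θ₁, θ₂ are the angles from the perpendicular to each end.
The perpendicular from the point meets the wire at its midpoint, so each end is L/2 = 0.1155 m away along the wire.
sinθ₁ = 0.1155/√(0.1155²+0.0768²) = 0.8327; sinθ₂ = 0.1155/√(0.1155²+0.0768²) = 0.8327.
B = (4π×10⁻⁷ × 4.53) / (4π × 0.0768) × (0.8327 + 0.8327) = 9.82×10⁻⁶ T.

B ≈ 9.82 μT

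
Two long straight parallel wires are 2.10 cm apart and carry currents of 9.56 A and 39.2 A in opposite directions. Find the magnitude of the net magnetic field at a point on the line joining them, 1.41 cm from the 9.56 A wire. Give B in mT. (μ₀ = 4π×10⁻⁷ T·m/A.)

Each long wire gives B = μ₀I/(2πd). Distances are d₁ = 0.0141 m and d₂ = 0.0069 m.
B₁ = 1.36×10⁻⁴ T, B₂ = 1.14×10⁻³ T.
Between antiparallel currents both contributions point the same way, so they add. B = B₁ + B₂ = 1.36×10⁻⁴ + 1.14×10⁻³ = 1.27×10⁻³ T.

B ≈ 1.27 mT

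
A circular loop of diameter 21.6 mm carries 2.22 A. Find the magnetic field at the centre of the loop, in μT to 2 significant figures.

At the centre of a circular loop the Biot–Savart law gives B = μ₀I/(2R) (so R = 0.0108 m).
B = (4π×10⁻⁷ × 2.22) / (2 × 0.0108) = 1.29×10⁻⁴ T.

B ≈ 130 μT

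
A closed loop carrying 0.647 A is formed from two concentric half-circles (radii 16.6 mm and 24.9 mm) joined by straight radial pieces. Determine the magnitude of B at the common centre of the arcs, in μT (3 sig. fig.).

B ≈ 4.08 μT

The radial connectors point toward the centre, so dl × r̂ = 0 and they contribute nothing.
Each semicircle gives μ₀I/(4R): inner arc 1.22×10⁻⁵ T, outer arc 8.16×10⁻⁶ T.
The two arcs carry current in opposite angular senses, so their fields oppose: B = |1.22×10⁻⁵ − 8.16×10⁻⁶| = 4.08×10⁻⁶ T.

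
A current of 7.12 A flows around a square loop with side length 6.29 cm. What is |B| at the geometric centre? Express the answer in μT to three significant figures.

Each side is a finite straight segment at perpendicular distance d = a/(2 tan(π/4)) = 0.03145 m from the centre, with end-angles ±π/4.
One side contributes B₁ = (μ₀I/4πd)·2 sin(π/4) = 3.20×10⁻⁵ T.
All 4 sides add in the same direction: B = 4 × 3.20×10⁻⁵ = 1.28×10⁻⁴ T.

B ≈ 128 μT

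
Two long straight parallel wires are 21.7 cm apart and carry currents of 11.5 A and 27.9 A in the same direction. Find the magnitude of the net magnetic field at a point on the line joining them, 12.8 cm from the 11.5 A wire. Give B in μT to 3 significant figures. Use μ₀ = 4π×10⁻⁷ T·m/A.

Each long wire gives B = μ₀I/(2πd). Distances are d₁ = 0.128 m and d₂ = 0.089 m.
B₁ = 1.80×10⁻⁵ T, B₂ = 6.27×10⁻⁵ T.
Between parallel currents the two contributions point in opposite directions, so they subtract. B = |B₁ − B₂| = |1.80×10⁻⁵ − 6.27×10⁻⁵| = 4.47×10⁻⁵ T.

B ≈ 44.7 μT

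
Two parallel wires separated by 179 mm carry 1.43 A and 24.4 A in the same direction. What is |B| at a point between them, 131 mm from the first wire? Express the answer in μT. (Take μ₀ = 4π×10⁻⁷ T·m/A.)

Each long wire gives B = μ₀I/(2πd). Distances are d₁ = 0.131 m and d₂ = 0.048 m.
B₁ = 2.18×10⁻⁶ T, B₂ = 1.02×10⁻⁴ T.
Between parallel currents the two contributions point in opposite directions, so they subtract. B = |B₁ − B₂| = |2.18×10⁻⁶ − 1.02×10⁻⁴| = 9.95×10⁻⁵ T.

B ≈ 99.5 μT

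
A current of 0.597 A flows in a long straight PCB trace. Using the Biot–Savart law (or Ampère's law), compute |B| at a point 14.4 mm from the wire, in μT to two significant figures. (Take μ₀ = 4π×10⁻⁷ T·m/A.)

For an infinitely long straight wire, B = μ₀I/(2πd).
B = (4π×10⁻⁷ × 0.597) / (2π × 0.0144) = 8.29×10⁻⁶ T.

B ≈ 8.3 μT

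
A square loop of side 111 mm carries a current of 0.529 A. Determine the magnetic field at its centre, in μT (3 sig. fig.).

B ≈ 5.39 μT

Each side is a finite straight segment at perpendicular distance d = a/(2 tan(π/4)) = 0.0555 m from the centre, with end-angles ±π/4.
One side contributes B₁ = (μ₀I/4πd)·2 sin(π/4) = 1.35×10⁻⁶ T.
All 4 sides add in the same direction: B = 4 × 1.35×10⁻⁶ = 5.39×10⁻⁶ T.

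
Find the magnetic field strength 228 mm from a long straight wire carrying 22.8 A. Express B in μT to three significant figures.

B ≈ 20.0 μT

For an infinitely long straight wire, B = μ₀I/(2πd).
B = (4π×10⁻⁷ × 22.8) / (2π × 0.228) = 2.00×10⁻⁵ T.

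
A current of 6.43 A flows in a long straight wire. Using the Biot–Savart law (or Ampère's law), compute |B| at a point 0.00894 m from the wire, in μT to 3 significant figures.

For an infinitely long straight wire, B = μ₀I/(2πd).
B = (4π×10⁻⁷ × 6.43) / (2π × 0.00894) = 1.44×10⁻⁴ T.

B ≈ 144 μT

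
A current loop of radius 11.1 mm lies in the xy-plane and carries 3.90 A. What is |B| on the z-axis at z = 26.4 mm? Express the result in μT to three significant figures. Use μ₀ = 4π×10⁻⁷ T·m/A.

On the axis of a circular loop, B = μ₀IR² / [2(R²+z²)^(3/2)].
R² + z² = (0.0111)² + (0.0264)² = 0.0008202 m², and (R²+z²)^(3/2) = 2.35×10⁻⁵ m³.
B = (4π×10⁻⁷ × 3.90 × 0.0001232) / (2 × 2.35×10⁻⁵) = 1.29×10⁻⁵ T.

B ≈ 12.9 μT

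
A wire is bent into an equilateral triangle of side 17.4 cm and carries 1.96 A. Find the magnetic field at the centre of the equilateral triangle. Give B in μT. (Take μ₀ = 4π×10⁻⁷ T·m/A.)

B ≈ 20.3 μT

Each side is a finite straight segment at perpendicular distance d = a/(2 tan(π/3)) = 0.05023 m from the centre, with end-angles ±π/3.
One side contributes B₁ = (μ₀I/4πd)·2 sin(π/3) = 6.76×10⁻⁶ T.
All 3 sides add in the same direction: B = 3 × 6.76×10⁻⁶ = 2.03×10⁻⁵ T.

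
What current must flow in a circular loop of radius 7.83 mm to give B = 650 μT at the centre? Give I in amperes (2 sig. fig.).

At the centre of a circular loop B = μ₀I/(2R), so I = 2RB/μ₀.
With R = 0.00783 m, I = 2 × 0.00783 × 6.50×10⁻⁴ / (4π×10⁻⁷) = 8.10 A.

I ≈ 8.1 A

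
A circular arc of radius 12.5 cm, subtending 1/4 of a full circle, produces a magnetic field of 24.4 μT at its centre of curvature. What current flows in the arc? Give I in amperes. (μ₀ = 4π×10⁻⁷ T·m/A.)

For a circular arc, B = μ₀Iφ/(4πR) with φ in radians; here φ = 1.571 rad.
So I = 4πRB/(μ₀φ) = 4π × 0.125 × 2.44×10⁻⁵ / (4π×10⁻⁷ × 1.571) = 19.4 A.

I ≈ 19.4 A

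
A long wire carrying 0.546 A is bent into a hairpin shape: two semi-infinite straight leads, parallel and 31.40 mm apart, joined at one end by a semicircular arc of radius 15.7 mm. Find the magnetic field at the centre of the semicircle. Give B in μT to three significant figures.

B ≈ 17.9 μT

The semicircular arc contributes B_arc = μ₀I·π/(4πR) = μ₀I/(4R) = 1.09×10⁻⁵ T.
Each semi-infinite lead is at perpendicular distance R = 0.0157 m from the centre, with the perpendicular foot at its near end, so it contributes μ₀I/(4πR); both point the same way, together 6.96×10⁻⁶ T.
Arc and leads all point the same direction: B = 1.09×10⁻⁵ + 6.96×10⁻⁶ = 1.79×10⁻⁵ T.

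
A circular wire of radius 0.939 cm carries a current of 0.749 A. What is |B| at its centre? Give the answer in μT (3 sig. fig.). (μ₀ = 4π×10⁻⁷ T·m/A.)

B ≈ 50.1 μT

At the centre of a circular loop the Biot–Savart law gives B = μ₀I/(2R).
B = (4π×10⁻⁷ × 0.749) / (2 × 0.00939) = 5.01×10⁻⁵ T.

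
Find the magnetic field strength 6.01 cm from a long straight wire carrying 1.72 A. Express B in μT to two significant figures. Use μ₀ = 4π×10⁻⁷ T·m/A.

For an infinitely long straight wire, B = μ₀I/(2πd).
B = (4π×10⁻⁷ × 1.72) / (2π × 0.0601) = 5.72×10⁻⁶ T.

B ≈ 5.7 μT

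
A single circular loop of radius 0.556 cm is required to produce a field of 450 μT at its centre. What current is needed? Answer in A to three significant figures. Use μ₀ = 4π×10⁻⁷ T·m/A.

At the centre of a circular loop B = μ₀I/(2R), so I = 2RB/μ₀.
With R = 0.00556 m, I = 2 × 0.00556 × 4.50×10⁻⁴ / (4π×10⁻⁷) = 3.98 A.

I ≈ 3.98 A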